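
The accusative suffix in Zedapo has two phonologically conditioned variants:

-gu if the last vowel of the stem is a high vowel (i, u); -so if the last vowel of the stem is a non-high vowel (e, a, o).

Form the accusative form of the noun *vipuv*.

vipuvgu

The last vowel of *vipuv* is /u/, which is a high vowel, so the suffix is -gu, giving *vipuvgu*.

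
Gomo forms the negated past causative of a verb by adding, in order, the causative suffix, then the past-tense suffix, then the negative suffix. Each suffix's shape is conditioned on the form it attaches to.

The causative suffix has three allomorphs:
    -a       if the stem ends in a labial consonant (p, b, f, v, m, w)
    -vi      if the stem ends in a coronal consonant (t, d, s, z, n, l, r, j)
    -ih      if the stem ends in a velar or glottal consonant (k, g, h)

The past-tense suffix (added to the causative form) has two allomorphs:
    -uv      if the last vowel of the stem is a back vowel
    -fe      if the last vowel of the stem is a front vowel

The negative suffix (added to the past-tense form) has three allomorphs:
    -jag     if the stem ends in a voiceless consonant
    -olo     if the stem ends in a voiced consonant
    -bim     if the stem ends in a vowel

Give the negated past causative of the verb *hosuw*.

*hosuw* — final consonant /w/ (labial) → -a → *hosuwa*.
Since the last vowel of the causative form *hosuwa* is /a/ (a back vowel), it takes -uv, giving *hosuwauv*.
The past-tense form *hosuwauv*: final sound = /v/, a voiced consonant → -olo → *hosuwauvolo*.

hosuwauvolo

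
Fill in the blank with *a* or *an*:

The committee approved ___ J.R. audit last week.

The indefinite article is chosen by the initial *sound* of the following word, not its spelling.
The initialism *J.R.* is read letter by letter; the first letter, J, is pronounced /dʒeɪ/, which begins with a consonant sound.
So the article is *a*: The committee approved a J.R. audit last week.

a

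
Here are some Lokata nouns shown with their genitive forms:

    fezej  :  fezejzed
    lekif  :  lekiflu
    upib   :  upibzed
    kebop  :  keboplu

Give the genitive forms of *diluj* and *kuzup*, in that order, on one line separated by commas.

The alternation tracks the final consonant of the stem — -lu when the stem ends in a voiceless consonant (*lekif*, *kebop*); -zed when the stem ends in a voiced consonant (*fezej*, *upib*).
The final consonant of *diluj* is /j/, which is voiced, so the suffix is -zed, giving *dilujzed*.
Since the final consonant of *kuzup* is /p/ (voiceless), it takes -lu, giving *kuzuplu*.

dilujzed, kuzuplu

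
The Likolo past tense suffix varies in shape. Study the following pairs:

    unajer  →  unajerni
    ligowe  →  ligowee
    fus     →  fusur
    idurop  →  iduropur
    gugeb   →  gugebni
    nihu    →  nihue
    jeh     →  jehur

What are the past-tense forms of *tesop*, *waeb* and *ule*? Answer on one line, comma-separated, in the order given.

The alternation tracks the final sound of the stem — -ur when the stem ends in a voiceless consonant (*fus*, *idurop*, *jeh*); -ni when the stem ends in a voiced consonant (*unajer*, *gugeb*); -e when the stem ends in a vowel (*ligowe*, *nihu*).
Since the final sound of *tesop* is /p/ (a voiceless consonant), it takes -ur, giving *tesopur*.
The final sound of *waeb* is /b/, which is a voiced consonant, so the suffix is -ni, giving *waebni*.
Since the final sound of *ule* is /e/ (a vowel), it takes -e, giving *ulee*.

tesopur, waebni, ulee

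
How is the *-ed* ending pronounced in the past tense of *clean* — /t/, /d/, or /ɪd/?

The stem *clean* ends in a voiced sound other than /d/.
The -ed suffix is realized as /ɪd/ after /t, d/; as /t/ after other voiceless consonants; and as /d/ after other voiced sounds.
So -ed on *clean* is pronounced /d/.

/d/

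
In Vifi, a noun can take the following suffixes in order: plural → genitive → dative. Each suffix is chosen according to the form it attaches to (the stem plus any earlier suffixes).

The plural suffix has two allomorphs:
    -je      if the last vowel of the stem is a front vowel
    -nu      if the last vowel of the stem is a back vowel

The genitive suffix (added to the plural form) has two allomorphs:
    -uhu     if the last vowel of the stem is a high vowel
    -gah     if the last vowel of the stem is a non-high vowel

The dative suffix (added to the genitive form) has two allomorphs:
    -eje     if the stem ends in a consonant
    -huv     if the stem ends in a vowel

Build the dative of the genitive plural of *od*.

odnuuhuhuv

The last vowel of *od* is /o/, which is a back vowel, so the plural suffix is -nu, giving *odnu*.
The plural form *odnu*: last vowel = /u/, a high vowel → -uhu → *odnuuhu*.
The genitive form *odnuuhu* — final sound /u/ (a vowel) → -huv → *odnuuhuhuv*.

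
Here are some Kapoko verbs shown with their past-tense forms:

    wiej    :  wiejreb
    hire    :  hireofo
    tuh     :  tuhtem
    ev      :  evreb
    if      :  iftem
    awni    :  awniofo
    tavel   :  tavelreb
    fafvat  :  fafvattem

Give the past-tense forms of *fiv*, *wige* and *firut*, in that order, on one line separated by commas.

The pattern is voicing of the final sound: -tem when the stem ends in a voiceless consonant (*tuh*, *if*, *fafvat*); -reb when the stem ends in a voiced consonant (*wiej*, *ev*, *tavel*); -ofo when the stem ends in a vowel (*hire*, *awni*).
Since the final sound of *fiv* is /v/ (a voiced consonant), it takes -reb, giving *fivreb*.
*wige* — final sound /e/ (a vowel) → -ofo → *wigeofo*.
The final sound of *firut* is /t/, which is a voiceless consonant, so the suffix is -tem, giving *firuttem*.

fivreb, wigeofo, firuttem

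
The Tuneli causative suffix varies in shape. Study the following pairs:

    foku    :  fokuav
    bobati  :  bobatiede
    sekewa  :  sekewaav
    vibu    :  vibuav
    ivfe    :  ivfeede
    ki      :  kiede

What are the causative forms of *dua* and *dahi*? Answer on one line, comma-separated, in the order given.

Looking at the last vowel of each stem: -ede when the last vowel of the stem is a front vowel (*bobati*, *ivfe*, *ki*); -av when the last vowel of the stem is a back vowel (*foku*, *sekewa*, *vibu*).
Since the last vowel of *dua* is /a/ (a back vowel), it takes -av, giving *duaav*.
Since the last vowel of *dahi* is /i/ (a front vowel), it takes -ede, giving *dahiede*.

duaav, dahiede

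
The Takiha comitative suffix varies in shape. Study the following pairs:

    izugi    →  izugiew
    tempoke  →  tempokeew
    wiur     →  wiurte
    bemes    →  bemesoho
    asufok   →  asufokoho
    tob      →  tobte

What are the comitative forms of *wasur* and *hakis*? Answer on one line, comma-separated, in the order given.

Looking at the final sound of each stem: -oho when the stem ends in a voiceless consonant (*bemes*, *asufok*); -te when the stem ends in a voiced consonant (*wiur*, *tob*); -ew when the stem ends in a vowel (*izugi*, *tempoke*).
*wasur* — final sound /r/ (a voiced consonant) → -te → *wasurte*.
*hakis* — final sound /s/ (a voiceless consonant) → -oho → *hakisoho*.

wasurte, hakisoho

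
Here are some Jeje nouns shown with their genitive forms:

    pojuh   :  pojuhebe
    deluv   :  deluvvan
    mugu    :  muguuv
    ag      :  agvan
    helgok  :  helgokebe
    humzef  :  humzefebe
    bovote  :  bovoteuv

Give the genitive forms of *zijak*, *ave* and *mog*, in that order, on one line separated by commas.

The alternation tracks the final sound of the stem — -ebe when the stem ends in a voiceless consonant (*pojuh*, *helgok*, *humzef*); -van when the stem ends in a voiced consonant (*deluv*, *ag*); -uv when the stem ends in a vowel (*mugu*, *bovote*).
The final sound of *zijak* is /k/, which is a voiceless consonant, so the suffix is -ebe, giving *zijakebe*.
*ave*: final sound = /e/, a vowel → -uv → *aveuv*.
*mog* — final sound /g/ (a voiced consonant) → -van → *mogvan*.

zijakebe, aveuv, mogvan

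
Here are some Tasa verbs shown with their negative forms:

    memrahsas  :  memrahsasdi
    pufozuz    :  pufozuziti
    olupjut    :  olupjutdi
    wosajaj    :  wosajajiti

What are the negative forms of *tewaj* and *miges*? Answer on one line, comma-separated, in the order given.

Looking at the final consonant of each stem: -di when the stem ends in a voiceless consonant (*memrahsas*, *olupjut*); -iti when the stem ends in a voiced consonant (*pufozuz*, *wosajaj*).
Since the final consonant of *tewaj* is /j/ (voiced), it takes -iti, giving *tewajiti*.
*miges* — final consonant /s/ (voiceless) → -di → *migesdi*.

tewajiti, migesdi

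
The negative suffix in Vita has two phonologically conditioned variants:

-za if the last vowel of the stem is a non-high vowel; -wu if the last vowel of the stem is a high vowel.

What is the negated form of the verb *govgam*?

The last vowel of *govgam* is /a/, which is a non-high vowel, so the suffix is -za, giving *govgamza*.

govgamza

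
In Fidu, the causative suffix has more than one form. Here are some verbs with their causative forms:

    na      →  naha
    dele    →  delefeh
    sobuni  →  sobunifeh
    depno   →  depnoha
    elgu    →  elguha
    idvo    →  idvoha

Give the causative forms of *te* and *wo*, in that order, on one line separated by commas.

The suffix is conditioned by the last vowel: -feh when the last vowel of the stem is a front vowel (*dele*, *sobuni*); -ha when the last vowel of the stem is a back vowel (*na*, *depno*, *elgu*, *idvo*).
*te*: last vowel = /e/, a front vowel → -feh → *tefeh*.
Since the last vowel of *wo* is /o/ (a back vowel), it takes -ha, giving *woha*.

tefeh, woha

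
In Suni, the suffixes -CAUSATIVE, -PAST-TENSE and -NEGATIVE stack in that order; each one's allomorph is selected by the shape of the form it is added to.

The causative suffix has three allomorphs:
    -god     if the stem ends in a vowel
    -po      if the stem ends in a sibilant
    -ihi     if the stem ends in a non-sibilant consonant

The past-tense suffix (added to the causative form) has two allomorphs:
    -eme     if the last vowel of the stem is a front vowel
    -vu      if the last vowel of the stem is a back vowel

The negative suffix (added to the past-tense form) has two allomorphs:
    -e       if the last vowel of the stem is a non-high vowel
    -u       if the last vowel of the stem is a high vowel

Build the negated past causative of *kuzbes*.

Since the final sound of *kuzbes* is /s/ (a sibilant), it takes -po, giving *kuzbespo*.
The last vowel of the causative form *kuzbespo* is /o/, which is a back vowel, so the past-tense suffix is -vu, giving *kuzbespovu*.
Since the last vowel of the past-tense form *kuzbespovu* is /u/ (a high vowel), it takes -u, giving *kuzbespovuu*.

kuzbespovuu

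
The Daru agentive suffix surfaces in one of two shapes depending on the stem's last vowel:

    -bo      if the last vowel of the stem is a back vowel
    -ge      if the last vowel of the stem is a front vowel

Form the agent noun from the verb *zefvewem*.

The last vowel of *zefvewem* is /e/, which is a front vowel, so the suffix is -ge, giving *zefvewemge*.

zefvewemge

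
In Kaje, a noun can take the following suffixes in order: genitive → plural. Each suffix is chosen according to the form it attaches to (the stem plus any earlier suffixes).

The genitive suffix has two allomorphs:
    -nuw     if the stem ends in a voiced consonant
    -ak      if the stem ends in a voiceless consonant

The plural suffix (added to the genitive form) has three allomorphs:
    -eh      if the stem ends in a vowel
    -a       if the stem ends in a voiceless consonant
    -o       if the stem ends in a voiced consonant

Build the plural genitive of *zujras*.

The final consonant of *zujras* is /s/, which is voiceless, so the genitive suffix is -ak, giving *zujrasak*.
The genitive form *zujrasak* — final sound /k/ (a voiceless consonant) → -a → *zujrasaka*.

zujrasaka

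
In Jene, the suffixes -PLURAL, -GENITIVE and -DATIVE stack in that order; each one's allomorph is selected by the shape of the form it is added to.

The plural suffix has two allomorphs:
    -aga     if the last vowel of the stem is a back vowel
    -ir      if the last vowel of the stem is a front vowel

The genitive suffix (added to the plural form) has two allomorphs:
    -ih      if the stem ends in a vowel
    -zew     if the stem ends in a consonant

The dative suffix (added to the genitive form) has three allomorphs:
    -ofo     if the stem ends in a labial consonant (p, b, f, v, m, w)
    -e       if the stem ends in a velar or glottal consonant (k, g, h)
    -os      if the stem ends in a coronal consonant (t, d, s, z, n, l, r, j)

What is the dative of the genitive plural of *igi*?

igiirzewofo

*igi*: last vowel = /i/, a front vowel → -ir → *igiir*.
The plural form *igiir* — final sound /r/ (a consonant) → -zew → *igiirzew*.
The final consonant of the genitive form *igiirzew* is /w/, which is labial, so the dative suffix is -ofo, giving *igiirzewofo*.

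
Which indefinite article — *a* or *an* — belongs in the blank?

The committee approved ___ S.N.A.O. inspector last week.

The indefinite article is chosen by the initial *sound* of the following word, not its spelling.
The initialism *S.N.A.O.* is read letter by letter; the first letter, S, is pronounced /ɛs/, which begins with a vowel sound.
So the article is *an*: The committee approved an S.N.A.O. inspector last week.

an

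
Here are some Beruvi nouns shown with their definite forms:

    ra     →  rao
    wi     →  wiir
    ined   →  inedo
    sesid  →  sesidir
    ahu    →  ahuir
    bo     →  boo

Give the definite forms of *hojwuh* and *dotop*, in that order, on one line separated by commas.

hojwuhir, dotopo

The alternation tracks the last vowel of the stem — -ir when the last vowel of the stem is a high vowel (*wi*, *sesid*, *ahu*); -o when the last vowel of the stem is a non-high vowel (*ra*, *ined*, *bo*).
The last vowel of *hojwuh* is /u/, which is a high vowel, so the suffix is -ir, giving *hojwuhir*.
The last vowel of *dotop* is /o/, which is a non-high vowel, so the suffix is -o, giving *dotopo*.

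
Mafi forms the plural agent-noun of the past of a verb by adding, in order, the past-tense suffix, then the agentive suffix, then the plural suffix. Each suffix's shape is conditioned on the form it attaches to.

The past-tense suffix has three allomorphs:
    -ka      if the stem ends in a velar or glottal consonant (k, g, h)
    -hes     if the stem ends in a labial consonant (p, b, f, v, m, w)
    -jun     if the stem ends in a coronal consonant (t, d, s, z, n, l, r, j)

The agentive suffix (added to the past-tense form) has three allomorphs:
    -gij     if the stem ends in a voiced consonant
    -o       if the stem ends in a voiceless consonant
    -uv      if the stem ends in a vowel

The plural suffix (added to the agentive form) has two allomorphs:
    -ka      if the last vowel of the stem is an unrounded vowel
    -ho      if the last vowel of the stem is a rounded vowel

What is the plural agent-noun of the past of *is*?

The final consonant of *is* is /s/, which is coronal, so the past-tense suffix is -jun, giving *isjun*.
The past-tense form *isjun* — final sound /n/ (a voiced consonant) → -gij → *isjungij*.
The last vowel of the agentive form *isjungij* is /i/, which is an unrounded vowel, so the plural suffix is -ka, giving *isjungijka*.

isjungijka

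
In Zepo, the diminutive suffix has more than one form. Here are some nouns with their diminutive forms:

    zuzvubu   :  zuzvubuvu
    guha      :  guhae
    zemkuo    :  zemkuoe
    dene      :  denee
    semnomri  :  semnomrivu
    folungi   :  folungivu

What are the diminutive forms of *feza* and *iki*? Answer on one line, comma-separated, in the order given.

fezae, ikivu

The suffix is conditioned by the last vowel: -vu when the last vowel of the stem is a high vowel (*zuzvubu*, *semnomri*, *folungi*); -e when the last vowel of the stem is a non-high vowel (*guha*, *zemkuo*, *dene*).
*feza*: last vowel = /a/, a non-high vowel → -e → *fezae*.
The last vowel of *iki* is /i/, which is a high vowel, so the suffix is -vu, giving *ikivu*.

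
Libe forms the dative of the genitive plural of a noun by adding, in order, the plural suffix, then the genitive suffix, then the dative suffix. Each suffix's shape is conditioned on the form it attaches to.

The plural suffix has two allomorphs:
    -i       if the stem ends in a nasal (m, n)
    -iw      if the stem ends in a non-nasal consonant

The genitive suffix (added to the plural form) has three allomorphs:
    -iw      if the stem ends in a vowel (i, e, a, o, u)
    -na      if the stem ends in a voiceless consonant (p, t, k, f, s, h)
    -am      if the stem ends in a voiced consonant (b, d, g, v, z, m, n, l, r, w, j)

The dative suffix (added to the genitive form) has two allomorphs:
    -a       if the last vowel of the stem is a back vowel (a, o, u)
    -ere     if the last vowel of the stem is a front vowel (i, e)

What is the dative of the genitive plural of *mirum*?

*mirum* — final consonant /m/ (a nasal) → -i → *mirumi*.
The plural form *mirumi*: final sound = /i/, a vowel → -iw → *mirumiiw*.
Since the last vowel of the genitive form *mirumiiw* is /i/ (a front vowel), it takes -ere, giving *mirumiiwere*.

mirumiiwere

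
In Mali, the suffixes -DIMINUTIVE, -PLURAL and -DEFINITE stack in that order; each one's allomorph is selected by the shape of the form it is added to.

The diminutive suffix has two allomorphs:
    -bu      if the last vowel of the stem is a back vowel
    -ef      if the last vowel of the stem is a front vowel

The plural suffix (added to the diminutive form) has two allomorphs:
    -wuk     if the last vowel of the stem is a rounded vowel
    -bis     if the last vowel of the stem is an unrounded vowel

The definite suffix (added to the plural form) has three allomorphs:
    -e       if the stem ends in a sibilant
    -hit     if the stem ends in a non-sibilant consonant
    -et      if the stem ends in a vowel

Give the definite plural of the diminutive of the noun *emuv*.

*emuv* — last vowel /u/ (a back vowel) → -bu → *emuvbu*.
The last vowel of the diminutive form *emuvbu* is /u/, which is a rounded vowel, so the plural suffix is -wuk, giving *emuvbuwuk*.
The plural form *emuvbuwuk*: final sound = /k/, a non-sibilant consonant → -hit → *emuvbuwukhit*.

emuvbuwukhit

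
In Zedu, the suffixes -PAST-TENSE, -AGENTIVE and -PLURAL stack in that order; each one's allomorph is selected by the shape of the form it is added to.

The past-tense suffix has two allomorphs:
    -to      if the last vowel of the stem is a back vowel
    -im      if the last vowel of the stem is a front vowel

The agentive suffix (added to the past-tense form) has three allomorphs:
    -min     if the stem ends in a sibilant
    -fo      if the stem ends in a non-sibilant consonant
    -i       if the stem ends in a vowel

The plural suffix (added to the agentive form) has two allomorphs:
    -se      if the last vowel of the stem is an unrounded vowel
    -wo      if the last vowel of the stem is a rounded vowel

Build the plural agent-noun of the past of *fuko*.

fukotoise

Since the last vowel of *fuko* is /o/ (a back vowel), it takes -to, giving *fukoto*.
The past-tense form *fukoto*: final sound = /o/, a vowel → -i → *fukotoi*.
Since the last vowel of the agentive form *fukotoi* is /i/ (an unrounded vowel), it takes -se, giving *fukotoise*.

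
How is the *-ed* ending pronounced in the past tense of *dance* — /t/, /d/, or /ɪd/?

The stem *dance* ends in a voiceless consonant other than /t/.
The -ed suffix is realized as /ɪd/ after /t, d/; as /t/ after other voiceless consonants; and as /d/ after other voiced sounds.
So -ed on *dance* is pronounced /t/.

/t/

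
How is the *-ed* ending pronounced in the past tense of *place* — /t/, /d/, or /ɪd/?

The stem *place* ends in a voiceless consonant other than /t/.
The -ed suffix is realized as /ɪd/ after /t, d/; as /t/ after other voiceless consonants; and as /d/ after other voiced sounds.
So -ed on *place* is pronounced /t/.

/t/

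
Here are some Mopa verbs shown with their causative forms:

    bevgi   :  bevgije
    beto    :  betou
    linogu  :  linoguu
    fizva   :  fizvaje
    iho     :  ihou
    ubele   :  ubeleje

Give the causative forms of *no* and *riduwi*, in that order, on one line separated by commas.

The alternation tracks the last vowel of the stem — -u when the last vowel of the stem is a rounded vowel (*beto*, *linogu*, *iho*); -je when the last vowel of the stem is an unrounded vowel (*bevgi*, *fizva*, *ubele*).
*no* — last vowel /o/ (a rounded vowel) → -u → *nou*.
*riduwi* — last vowel /i/ (an unrounded vowel) → -je → *riduwije*.

nou, riduwije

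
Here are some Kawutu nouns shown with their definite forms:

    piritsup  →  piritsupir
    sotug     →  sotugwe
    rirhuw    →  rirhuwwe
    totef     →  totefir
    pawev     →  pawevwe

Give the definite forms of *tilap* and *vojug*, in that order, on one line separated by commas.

Looking at the final consonant of each stem: -ir when the stem ends in a voiceless consonant (*piritsup*, *totef*); -we when the stem ends in a voiced consonant (*sotug*, *rirhuw*, *pawev*).
*tilap*: final consonant = /p/, voiceless → -ir → *tilapir*.
Since the final consonant of *vojug* is /g/ (voiced), it takes -we, giving *vojugwe*.

tilapir, vojugwe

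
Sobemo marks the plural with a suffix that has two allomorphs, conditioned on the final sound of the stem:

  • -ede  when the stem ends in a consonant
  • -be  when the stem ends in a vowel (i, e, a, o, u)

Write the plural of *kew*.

kewede

The final sound of *kew* is /w/, which is a consonant, so the suffix is -ede, giving *kewede*.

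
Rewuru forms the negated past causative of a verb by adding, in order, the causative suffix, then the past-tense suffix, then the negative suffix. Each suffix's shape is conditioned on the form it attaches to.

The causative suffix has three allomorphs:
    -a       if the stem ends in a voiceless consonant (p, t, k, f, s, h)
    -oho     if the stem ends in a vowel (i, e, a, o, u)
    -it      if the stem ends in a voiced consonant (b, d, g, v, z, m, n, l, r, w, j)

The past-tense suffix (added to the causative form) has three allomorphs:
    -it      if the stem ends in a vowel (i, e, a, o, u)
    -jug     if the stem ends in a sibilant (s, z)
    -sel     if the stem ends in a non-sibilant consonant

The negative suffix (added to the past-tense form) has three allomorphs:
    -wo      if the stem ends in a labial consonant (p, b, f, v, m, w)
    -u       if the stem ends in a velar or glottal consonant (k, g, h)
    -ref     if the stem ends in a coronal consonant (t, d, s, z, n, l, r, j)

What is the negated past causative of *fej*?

The final sound of *fej* is /j/, which is a voiced consonant, so the causative suffix is -it, giving *fejit*.
Since the final sound of the causative form *fejit* is /t/ (a non-sibilant consonant), it takes -sel, giving *fejitsel*.
Since the final consonant of the past-tense form *fejitsel* is /l/ (coronal), it takes -ref, giving *fejitselref*.

fejitselref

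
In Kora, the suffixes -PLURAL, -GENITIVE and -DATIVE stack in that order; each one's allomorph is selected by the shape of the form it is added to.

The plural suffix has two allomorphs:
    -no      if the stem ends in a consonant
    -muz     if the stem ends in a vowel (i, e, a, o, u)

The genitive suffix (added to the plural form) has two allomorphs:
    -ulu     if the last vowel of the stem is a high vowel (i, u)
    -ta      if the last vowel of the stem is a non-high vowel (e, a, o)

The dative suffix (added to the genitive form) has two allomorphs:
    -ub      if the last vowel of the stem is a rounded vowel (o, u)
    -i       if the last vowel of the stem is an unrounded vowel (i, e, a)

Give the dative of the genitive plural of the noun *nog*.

*nog*: final sound = /g/, a consonant → -no → *nogno*.
The plural form *nogno*: last vowel = /o/, a non-high vowel → -ta → *nognota*.
The genitive form *nognota*: last vowel = /a/, an unrounded vowel → -i → *nognotai*.

nognotai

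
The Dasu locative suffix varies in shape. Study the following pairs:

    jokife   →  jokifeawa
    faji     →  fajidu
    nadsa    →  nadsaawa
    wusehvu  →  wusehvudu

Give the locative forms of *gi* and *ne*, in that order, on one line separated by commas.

gidu, neawa

The pattern is height harmony: -du when the last vowel of the stem is a high vowel (*faji*, *wusehvu*); -awa when the last vowel of the stem is a non-high vowel (*jokife*, *nadsa*).
Since the last vowel of *gi* is /i/ (a high vowel), it takes -du, giving *gidu*.
*ne*: last vowel = /e/, a non-high vowel → -awa → *neawa*.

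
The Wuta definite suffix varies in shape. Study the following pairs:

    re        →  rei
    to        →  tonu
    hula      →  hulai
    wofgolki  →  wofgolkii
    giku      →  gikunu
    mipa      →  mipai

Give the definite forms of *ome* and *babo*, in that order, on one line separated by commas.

omei, babonu

The alternation tracks the last vowel of the stem — -nu when the last vowel of the stem is a rounded vowel (*to*, *giku*); -i when the last vowel of the stem is an unrounded vowel (*re*, *hula*, *wofgolki*, *mipa*).
Since the last vowel of *ome* is /e/ (an unrounded vowel), it takes -i, giving *omei*.
*babo* — last vowel /o/ (a rounded vowel) → -nu → *babonu*.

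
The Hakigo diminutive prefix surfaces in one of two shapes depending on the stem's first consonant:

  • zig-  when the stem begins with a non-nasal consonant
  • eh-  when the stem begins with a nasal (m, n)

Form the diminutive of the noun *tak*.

zigtak

*tak* — first consonant /t/ (non-nasal) → zig- → *zigtak*.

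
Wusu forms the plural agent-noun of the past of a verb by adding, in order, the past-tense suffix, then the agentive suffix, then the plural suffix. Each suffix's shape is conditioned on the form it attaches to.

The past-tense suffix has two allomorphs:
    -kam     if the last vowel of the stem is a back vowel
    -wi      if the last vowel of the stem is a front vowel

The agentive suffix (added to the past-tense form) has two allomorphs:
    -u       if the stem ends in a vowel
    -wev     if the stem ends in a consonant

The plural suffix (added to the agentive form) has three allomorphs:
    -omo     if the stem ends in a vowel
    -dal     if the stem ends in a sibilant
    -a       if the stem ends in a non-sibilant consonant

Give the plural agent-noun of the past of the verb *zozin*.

The last vowel of *zozin* is /i/, which is a front vowel, so the past-tense suffix is -wi, giving *zozinwi*.
The final sound of the past-tense form *zozinwi* is /i/, which is a vowel, so the agentive suffix is -u, giving *zozinwiu*.
The final sound of the agentive form *zozinwiu* is /u/, which is a vowel, so the plural suffix is -omo, giving *zozinwiuomo*.

zozinwiuomo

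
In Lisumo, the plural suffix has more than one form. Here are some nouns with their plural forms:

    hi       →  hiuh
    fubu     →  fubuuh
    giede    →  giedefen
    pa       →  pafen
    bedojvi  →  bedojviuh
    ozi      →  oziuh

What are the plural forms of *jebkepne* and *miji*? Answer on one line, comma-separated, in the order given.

Looking at the last vowel of each stem: -uh when the last vowel of the stem is a high vowel (*hi*, *fubu*, *bedojvi*, *ozi*); -fen when the last vowel of the stem is a non-high vowel (*giede*, *pa*).
The last vowel of *jebkepne* is /e/, which is a non-high vowel, so the suffix is -fen, giving *jebkepnefen*.
*miji*: last vowel = /i/, a high vowel → -uh → *mijiuh*.

jebkepnefen, mijiuh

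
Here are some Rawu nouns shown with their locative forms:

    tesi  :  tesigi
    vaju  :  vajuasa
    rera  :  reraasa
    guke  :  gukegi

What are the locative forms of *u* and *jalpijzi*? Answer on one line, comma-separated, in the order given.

Looking at the last vowel of each stem: -gi when the last vowel of the stem is a front vowel (*tesi*, *guke*); -asa when the last vowel of the stem is a back vowel (*vaju*, *rera*).
*u* — last vowel /u/ (a back vowel) → -asa → *uasa*.
*jalpijzi*: last vowel = /i/, a front vowel → -gi → *jalpijzigi*.

uasa, jalpijzigi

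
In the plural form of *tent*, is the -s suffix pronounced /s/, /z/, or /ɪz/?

/s/

The stem *tent* ends in a voiceless non-sibilant consonant.
The plural suffix surfaces as /ɪz/ after sibilants, /s/ after other voiceless consonants, and /z/ after other voiced sounds.
So the plural -s on *tent* is pronounced /s/.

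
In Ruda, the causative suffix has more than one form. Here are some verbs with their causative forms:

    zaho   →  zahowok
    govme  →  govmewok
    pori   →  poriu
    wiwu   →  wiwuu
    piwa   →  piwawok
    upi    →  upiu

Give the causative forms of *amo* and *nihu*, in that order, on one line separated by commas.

The alternation tracks the last vowel of the stem — -u when the last vowel of the stem is a high vowel (*pori*, *wiwu*, *upi*); -wok when the last vowel of the stem is a non-high vowel (*zaho*, *govme*, *piwa*).
*amo* — last vowel /o/ (a non-high vowel) → -wok → *amowok*.
Since the last vowel of *nihu* is /u/ (a high vowel), it takes -u, giving *nihuu*.

amowok, nihuu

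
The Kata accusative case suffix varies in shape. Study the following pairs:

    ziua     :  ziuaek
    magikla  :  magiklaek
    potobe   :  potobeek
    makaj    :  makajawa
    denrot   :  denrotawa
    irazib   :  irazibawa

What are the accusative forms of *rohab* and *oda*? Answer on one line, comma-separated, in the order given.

rohabawa, odaek

Looking at the final sound of each stem: -awa when the stem ends in a consonant (*makaj*, *denrot*, *irazib*); -ek when the stem ends in a vowel (*ziua*, *magikla*, *potobe*).
*rohab*: final sound = /b/, a consonant → -awa → *rohabawa*.
*oda*: final sound = /a/, a vowel → -ek → *odaek*.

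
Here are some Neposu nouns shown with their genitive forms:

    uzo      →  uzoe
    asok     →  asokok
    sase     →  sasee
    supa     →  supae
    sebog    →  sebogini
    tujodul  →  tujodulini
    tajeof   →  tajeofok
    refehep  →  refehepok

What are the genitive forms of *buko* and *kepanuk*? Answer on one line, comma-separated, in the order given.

bukoe, kepanukok

The pattern is voicing of the final sound: -ok when the stem ends in a voiceless consonant (*asok*, *tajeof*, *refehep*); -ini when the stem ends in a voiced consonant (*sebog*, *tujodul*); -e when the stem ends in a vowel (*uzo*, *sase*, *supa*).
*buko* — final sound /o/ (a vowel) → -e → *bukoe*.
The final sound of *kepanuk* is /k/, which is a voiceless consonant, so the suffix is -ok, giving *kepanukok*.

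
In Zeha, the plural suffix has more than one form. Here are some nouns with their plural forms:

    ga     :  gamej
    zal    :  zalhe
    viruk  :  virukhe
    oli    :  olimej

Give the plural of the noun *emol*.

The suffix is conditioned by the final sound: -he when the stem ends in a consonant (*zal*, *viruk*); -mej when the stem ends in a vowel (*ga*, *oli*).
*emol*: final sound = /l/, a consonant → -he → *emolhe*.

emolhe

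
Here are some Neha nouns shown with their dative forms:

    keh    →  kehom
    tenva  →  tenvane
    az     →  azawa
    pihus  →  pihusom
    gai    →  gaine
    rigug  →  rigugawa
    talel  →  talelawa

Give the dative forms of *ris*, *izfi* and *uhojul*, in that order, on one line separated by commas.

risom, izfine, uhojulawa

The pattern is voicing of the final sound: -om when the stem ends in a voiceless consonant (*keh*, *pihus*); -awa when the stem ends in a voiced consonant (*az*, *rigug*, *talel*); -ne when the stem ends in a vowel (*tenva*, *gai*).
*ris*: final sound = /s/, a voiceless consonant → -om → *risom*.
Since the final sound of *izfi* is /i/ (a vowel), it takes -ne, giving *izfine*.
Since the final sound of *uhojul* is /l/ (a voiced consonant), it takes -awa, giving *uhojulawa*.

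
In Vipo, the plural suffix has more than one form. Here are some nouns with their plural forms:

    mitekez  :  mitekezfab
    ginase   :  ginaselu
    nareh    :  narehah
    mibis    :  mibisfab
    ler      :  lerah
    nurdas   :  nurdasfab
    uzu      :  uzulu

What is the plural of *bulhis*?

bulhisfab

The alternation tracks the final sound of the stem — -fab when the stem ends in a sibilant (*mitekez*, *mibis*, *nurdas*); -ah when the stem ends in a non-sibilant consonant (*nareh*, *ler*); -lu when the stem ends in a vowel (*ginase*, *uzu*).
*bulhis* — final sound /s/ (a sibilant) → -fab → *bulhisfab*.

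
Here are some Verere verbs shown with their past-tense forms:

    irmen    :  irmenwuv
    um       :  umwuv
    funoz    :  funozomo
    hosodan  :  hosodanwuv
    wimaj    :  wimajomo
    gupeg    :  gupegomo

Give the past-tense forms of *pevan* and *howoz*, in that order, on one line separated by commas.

The pattern is nasality of the final consonant: -wuv when the stem ends in a nasal (*irmen*, *um*, *hosodan*); -omo when the stem ends in a non-nasal consonant (*funoz*, *wimaj*, *gupeg*).
*pevan*: final consonant = /n/, a nasal → -wuv → *pevanwuv*.
*howoz*: final consonant = /z/, non-nasal → -omo → *howozomo*.

pevanwuv, howozomo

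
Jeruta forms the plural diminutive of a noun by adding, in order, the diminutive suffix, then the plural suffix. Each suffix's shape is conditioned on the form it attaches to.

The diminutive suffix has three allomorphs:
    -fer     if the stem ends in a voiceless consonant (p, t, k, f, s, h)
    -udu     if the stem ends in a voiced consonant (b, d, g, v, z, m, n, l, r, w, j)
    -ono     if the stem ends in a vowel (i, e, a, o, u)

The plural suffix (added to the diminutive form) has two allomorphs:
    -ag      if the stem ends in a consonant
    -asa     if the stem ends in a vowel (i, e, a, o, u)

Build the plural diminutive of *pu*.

puonoasa

Since the final sound of *pu* is /u/ (a vowel), it takes -ono, giving *puono*.
Since the final sound of the diminutive form *puono* is /o/ (a vowel), it takes -asa, giving *puonoasa*.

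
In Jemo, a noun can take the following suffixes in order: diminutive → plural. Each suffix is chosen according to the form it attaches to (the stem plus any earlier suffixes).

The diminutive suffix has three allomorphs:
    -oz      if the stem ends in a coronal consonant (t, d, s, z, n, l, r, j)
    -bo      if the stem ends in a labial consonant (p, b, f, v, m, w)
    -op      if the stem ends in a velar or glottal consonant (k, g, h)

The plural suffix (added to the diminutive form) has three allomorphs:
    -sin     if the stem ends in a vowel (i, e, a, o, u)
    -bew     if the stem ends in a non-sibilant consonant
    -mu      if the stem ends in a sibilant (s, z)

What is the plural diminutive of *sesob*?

sesobbosin

Since the final consonant of *sesob* is /b/ (labial), it takes -bo, giving *sesobbo*.
The diminutive form *sesobbo* — final sound /o/ (a vowel) → -sin → *sesobbosin*.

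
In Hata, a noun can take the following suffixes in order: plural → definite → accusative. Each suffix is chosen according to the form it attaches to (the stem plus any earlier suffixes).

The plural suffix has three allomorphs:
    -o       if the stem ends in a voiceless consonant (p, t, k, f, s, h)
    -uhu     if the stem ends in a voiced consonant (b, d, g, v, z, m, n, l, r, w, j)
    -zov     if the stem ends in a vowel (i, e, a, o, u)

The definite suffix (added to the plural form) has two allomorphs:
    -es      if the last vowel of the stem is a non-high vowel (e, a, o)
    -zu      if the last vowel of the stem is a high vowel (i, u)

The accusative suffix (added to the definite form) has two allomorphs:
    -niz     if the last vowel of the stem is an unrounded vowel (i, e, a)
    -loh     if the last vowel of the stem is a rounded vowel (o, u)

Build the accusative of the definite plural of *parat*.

*parat*: final sound = /t/, a voiceless consonant → -o → *parato*.
The plural form *parato* — last vowel /o/ (a non-high vowel) → -es → *paratoes*.
The definite form *paratoes*: last vowel = /e/, an unrounded vowel → -niz → *paratoesniz*.

paratoesniz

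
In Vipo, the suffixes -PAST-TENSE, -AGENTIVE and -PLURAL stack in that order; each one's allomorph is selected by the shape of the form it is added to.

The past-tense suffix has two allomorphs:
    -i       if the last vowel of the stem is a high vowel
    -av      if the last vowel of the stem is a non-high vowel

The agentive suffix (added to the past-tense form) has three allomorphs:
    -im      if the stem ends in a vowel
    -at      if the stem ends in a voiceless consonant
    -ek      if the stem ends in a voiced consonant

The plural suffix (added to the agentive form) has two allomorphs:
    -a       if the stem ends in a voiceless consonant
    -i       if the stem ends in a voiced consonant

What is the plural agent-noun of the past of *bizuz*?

*bizuz*: last vowel = /u/, a high vowel → -i → *bizuzi*.
The final sound of the past-tense form *bizuzi* is /i/, which is a vowel, so the agentive suffix is -im, giving *bizuziim*.
Since the final consonant of the agentive form *bizuziim* is /m/ (voiced), it takes -i, giving *bizuziimi*.

bizuziimi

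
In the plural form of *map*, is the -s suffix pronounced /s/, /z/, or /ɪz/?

/s/

The stem *map* ends in a voiceless non-sibilant consonant.
The plural suffix surfaces as /ɪz/ after sibilants, /s/ after other voiceless consonants, and /z/ after other voiced sounds.
So the plural -s on *map* is pronounced /s/.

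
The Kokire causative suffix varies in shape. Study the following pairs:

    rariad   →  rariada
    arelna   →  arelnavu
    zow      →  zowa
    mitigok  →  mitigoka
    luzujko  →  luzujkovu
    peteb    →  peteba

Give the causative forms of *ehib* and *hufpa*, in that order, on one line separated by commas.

The suffix is conditioned by the final sound: -a when the stem ends in a consonant (*rariad*, *zow*, *mitigok*, *peteb*); -vu when the stem ends in a vowel (*arelna*, *luzujko*).
*ehib* — final sound /b/ (a consonant) → -a → *ehiba*.
*hufpa* — final sound /a/ (a vowel) → -vu → *hufpavu*.

ehiba, hufpavu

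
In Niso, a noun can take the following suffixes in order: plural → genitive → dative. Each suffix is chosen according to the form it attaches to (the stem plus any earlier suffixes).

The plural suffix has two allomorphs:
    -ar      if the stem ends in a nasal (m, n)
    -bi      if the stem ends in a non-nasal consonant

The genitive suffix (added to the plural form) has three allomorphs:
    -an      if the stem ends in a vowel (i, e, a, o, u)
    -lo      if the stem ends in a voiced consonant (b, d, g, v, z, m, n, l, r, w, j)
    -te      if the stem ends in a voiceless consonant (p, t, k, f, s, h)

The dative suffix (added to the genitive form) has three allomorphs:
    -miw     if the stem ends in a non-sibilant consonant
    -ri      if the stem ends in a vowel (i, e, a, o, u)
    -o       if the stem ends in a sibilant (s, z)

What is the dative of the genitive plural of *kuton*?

kutonarlori

*kuton* — final consonant /n/ (a nasal) → -ar → *kutonar*.
The plural form *kutonar* — final sound /r/ (a voiced consonant) → -lo → *kutonarlo*.
The genitive form *kutonarlo* — final sound /o/ (a vowel) → -ri → *kutonarlori*.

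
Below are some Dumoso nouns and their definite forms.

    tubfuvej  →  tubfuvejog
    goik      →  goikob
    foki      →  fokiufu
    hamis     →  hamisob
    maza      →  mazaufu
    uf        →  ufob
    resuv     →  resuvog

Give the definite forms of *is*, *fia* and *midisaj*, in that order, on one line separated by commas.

The pattern is voicing of the final sound: -ob when the stem ends in a voiceless consonant (*goik*, *hamis*, *uf*); -og when the stem ends in a voiced consonant (*tubfuvej*, *resuv*); -ufu when the stem ends in a vowel (*foki*, *maza*).
*is*: final sound = /s/, a voiceless consonant → -ob → *isob*.
The final sound of *fia* is /a/, which is a vowel, so the suffix is -ufu, giving *fiaufu*.
*midisaj*: final sound = /j/, a voiced consonant → -og → *midisajog*.

isob, fiaufu, midisajog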